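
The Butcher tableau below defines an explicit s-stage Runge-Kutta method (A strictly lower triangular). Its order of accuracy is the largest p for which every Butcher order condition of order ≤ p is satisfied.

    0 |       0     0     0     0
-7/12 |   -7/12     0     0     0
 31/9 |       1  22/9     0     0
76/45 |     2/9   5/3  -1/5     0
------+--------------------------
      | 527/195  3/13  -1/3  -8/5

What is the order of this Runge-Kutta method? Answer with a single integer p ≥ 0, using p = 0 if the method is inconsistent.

b = (527/195, 3/13, -1/3, -8/5)
c = (0, -7/12, 31/9, 76/45)
Ac = (0, 0, -77/54, -299/180)
Σ b_i: 527/195·1 + 3/13·1 + (-1/3)·1 + (-8/5)·1 = 1 ✓
b·c: 3/13·(-7/12) + (-1/3)·31/9 + (-8/5)·76/45 = -139873/35100 ≠ 1/2 ⇒ order 1.

1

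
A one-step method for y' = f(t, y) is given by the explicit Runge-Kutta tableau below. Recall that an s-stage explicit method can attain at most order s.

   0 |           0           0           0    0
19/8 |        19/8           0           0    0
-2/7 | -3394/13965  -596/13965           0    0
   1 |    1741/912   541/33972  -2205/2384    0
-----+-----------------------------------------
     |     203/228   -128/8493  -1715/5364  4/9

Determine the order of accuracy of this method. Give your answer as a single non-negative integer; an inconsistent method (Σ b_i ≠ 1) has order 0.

4

b = (203/228, -128/8493, -1715/5364, 4/9)
c = (0, 19/8, -2/7, 1)
Ac = (0, 0, -149/1470, 29/96)
Σ b_i: 203/228·1 + (-128/8493)·1 + (-1715/5364)·1 + 4/9·1 = 1 ✓
b·c: (-128/8493)·19/8 + (-1715/5364)·(-2/7) + 4/9·1 = 1/2 ✓
b·c²: (-128/8493)·361/64 + (-1715/5364)·4/49 + 4/9·1 = 1/3 ✓
b·Ac: (-1715/5364)·(-149/1470) + 4/9·29/96 = 1/6 ✓
b·c³: (-128/8493)·6859/512 + (-1715/5364)·(-8/343) + 4/9·1 = 1/4 ✓
b·(c∘Ac): (-1715/5364)·149/5145 + 4/9·29/96 = 1/8 ✓
b·Ac²: (-1715/5364)·(-2831/11760) + 4/9·11/768 = 1/12 ✓
b·A²c: 4/9·3/32 = 1/24 ✓; 4 stages ⇒ order 4.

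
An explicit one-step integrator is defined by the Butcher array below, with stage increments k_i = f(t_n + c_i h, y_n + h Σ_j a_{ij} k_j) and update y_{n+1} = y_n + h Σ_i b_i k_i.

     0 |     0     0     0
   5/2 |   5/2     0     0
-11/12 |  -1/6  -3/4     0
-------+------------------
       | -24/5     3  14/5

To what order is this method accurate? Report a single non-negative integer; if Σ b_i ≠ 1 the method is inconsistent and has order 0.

b = (-24/5, 3, 14/5)
c = (0, 5/2, -11/12)
Ac = (0, 0, -15/8)
Σ b_i: (-24/5)·1 + 3·1 + 14/5·1 = 1 ✓
b·c: 3·5/2 + 14/5·(-11/12) = 74/15 ≠ 1/2 ⇒ order 1.

1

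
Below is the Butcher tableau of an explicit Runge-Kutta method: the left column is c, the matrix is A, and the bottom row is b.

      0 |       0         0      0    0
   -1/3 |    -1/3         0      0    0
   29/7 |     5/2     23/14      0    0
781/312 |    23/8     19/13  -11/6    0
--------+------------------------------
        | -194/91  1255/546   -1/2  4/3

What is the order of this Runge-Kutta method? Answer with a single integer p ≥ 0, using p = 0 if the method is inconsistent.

b = (-194/91, 1255/546, -1/2, 4/3)
c = (0, -1/3, 29/7, 781/312)
Ac = (0, 0, -23/42, -1471/182)
Σ b_i: (-194/91)·1 + 1255/546·1 + (-1/2)·1 + 4/3·1 = 1 ✓
b·c: 1255/546·(-1/3) + (-1/2)·29/7 + 4/3·781/312 = 1/2 ✓
b·c²: 1255/546·1/9 + (-1/2)·841/49 + 4/3·609961/97344 = 33955/1192464 ≠ 1/3 ⇒ order 2.
b·Ac: (-1/2)·(-23/42) + 4/3·(-1471/182) = -3823/364 ≠ 1/6

2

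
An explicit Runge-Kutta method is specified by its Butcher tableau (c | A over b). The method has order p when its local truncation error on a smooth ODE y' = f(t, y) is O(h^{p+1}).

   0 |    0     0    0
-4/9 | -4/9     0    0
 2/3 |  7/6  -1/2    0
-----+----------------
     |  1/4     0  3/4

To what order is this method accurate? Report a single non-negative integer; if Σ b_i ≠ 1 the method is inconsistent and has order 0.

b = (1/4, 0, 3/4)
c = (0, -4/9, 2/3)
Ac = (0, 0, 2/9)
Σ b_i: 1/4·1 + 3/4·1 = 1 ✓
b·c: 3/4·2/3 = 1/2 ✓
b·c²: 3/4·4/9 = 1/3 ✓
b·Ac: 3/4·2/9 = 1/6 ✓; 3 stages ⇒ order 3.

3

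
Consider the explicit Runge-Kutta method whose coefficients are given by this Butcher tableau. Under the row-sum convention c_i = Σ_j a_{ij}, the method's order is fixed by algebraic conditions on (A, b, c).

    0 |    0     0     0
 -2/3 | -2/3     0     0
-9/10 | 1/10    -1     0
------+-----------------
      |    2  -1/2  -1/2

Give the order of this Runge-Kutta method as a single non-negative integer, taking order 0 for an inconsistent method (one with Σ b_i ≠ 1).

1

b = (2, -1/2, -1/2)
c = (0, -2/3, -9/10)
Ac = (0, 0, 2/3)
Σ b_i: 2·1 + (-1/2)·1 + (-1/2)·1 = 1 ✓
b·c: (-1/2)·(-2/3) + (-1/2)·(-9/10) = 47/60 ≠ 1/2 ⇒ order 1.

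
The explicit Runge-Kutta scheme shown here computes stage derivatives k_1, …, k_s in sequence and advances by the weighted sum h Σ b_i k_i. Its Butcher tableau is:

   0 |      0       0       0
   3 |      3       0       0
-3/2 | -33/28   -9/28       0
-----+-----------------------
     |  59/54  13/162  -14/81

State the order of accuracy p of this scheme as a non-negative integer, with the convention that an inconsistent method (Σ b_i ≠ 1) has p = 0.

b = (59/54, 13/162, -14/81)
c = (0, 3, -3/2)
Ac = (0, 0, -27/28)
Σ b_i: 59/54·1 + 13/162·1 + (-14/81)·1 = 1 ✓
b·c: 13/162·3 + (-14/81)·(-3/2) = 1/2 ✓
b·c²: 13/162·9 + (-14/81)·9/4 = 1/3 ✓
b·Ac: (-14/81)·(-27/28) = 1/6 ✓; 3 stages ⇒ order 3.

3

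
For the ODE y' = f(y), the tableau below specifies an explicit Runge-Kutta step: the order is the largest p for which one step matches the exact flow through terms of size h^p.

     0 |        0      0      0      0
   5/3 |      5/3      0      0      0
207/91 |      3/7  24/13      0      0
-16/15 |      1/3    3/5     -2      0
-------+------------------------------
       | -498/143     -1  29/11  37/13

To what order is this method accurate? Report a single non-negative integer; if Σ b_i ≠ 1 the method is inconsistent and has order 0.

b = (-498/143, -1, 29/11, 37/13)
c = (0, 5/3, 207/91, -16/15)
Ac = (0, 0, 40/13, -323/91)
Σ b_i: (-498/143)·1 + (-1)·1 + 29/11·1 + 37/13·1 = 1 ✓
b·c: (-1)·5/3 + 29/11·207/91 + 37/13·(-16/15) = 19436/15015 ≠ 1/2 ⇒ order 1.

1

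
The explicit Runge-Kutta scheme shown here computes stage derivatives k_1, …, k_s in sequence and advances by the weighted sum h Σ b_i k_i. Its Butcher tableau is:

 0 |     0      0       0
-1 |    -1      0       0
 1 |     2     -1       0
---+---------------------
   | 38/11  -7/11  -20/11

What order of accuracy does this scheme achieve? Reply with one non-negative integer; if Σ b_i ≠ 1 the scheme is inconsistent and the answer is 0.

1

b = (38/11, -7/11, -20/11)
c = (0, -1, 1)
Ac = (0, 0, 1)
Σ b_i: 38/11·1 + (-7/11)·1 + (-20/11)·1 = 1 ✓
b·c: (-7/11)·(-1) + (-20/11)·1 = -13/11 ≠ 1/2 ⇒ order 1.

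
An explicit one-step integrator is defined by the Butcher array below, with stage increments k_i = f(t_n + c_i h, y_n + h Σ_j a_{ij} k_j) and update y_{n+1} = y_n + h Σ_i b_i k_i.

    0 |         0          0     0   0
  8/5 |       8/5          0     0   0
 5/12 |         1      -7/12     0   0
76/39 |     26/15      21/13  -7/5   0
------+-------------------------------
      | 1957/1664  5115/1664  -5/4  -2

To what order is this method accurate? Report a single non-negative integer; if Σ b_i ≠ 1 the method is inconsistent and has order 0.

b = (1957/1664, 5115/1664, -5/4, -2)
c = (0, 8/5, 5/12, 76/39)
Ac = (0, 0, -14/15, 1561/780)
Σ b_i: 1957/1664·1 + 5115/1664·1 + (-5/4)·1 + (-2)·1 = 1 ✓
b·c: 5115/1664·8/5 + (-5/4)·5/12 + (-2)·76/39 = 1/2 ✓
b·c²: 5115/1664·64/25 + (-5/4)·25/144 + (-2)·5776/1521 = 27847/486720 ≠ 1/3 ⇒ order 2.
b·Ac: (-5/4)·(-14/15) + (-2)·1561/780 = -553/195 ≠ 1/6

2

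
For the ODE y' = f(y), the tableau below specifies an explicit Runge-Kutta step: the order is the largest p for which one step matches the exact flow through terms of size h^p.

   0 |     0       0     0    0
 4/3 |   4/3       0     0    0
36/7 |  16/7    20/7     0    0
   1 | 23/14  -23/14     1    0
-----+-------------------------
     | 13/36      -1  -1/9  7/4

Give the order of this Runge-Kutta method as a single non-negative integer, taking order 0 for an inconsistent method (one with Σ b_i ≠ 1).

b = (13/36, -1, -1/9, 7/4)
c = (0, 4/3, 36/7, 1)
Ac = (0, 0, 80/21, 62/21)
Σ b_i: 13/36·1 + (-1)·1 + (-1/9)·1 + 7/4·1 = 1 ✓
b·c: (-1)·4/3 + (-1/9)·36/7 + 7/4·1 = -13/84 ≠ 1/2 ⇒ order 1.

1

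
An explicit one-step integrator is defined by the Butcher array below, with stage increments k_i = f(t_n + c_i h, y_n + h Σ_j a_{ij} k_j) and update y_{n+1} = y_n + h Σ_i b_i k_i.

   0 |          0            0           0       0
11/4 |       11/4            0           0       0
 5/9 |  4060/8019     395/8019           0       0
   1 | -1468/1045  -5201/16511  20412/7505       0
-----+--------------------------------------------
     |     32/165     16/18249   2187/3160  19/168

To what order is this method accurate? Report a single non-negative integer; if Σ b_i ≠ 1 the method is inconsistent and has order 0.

4

b = (32/165, 16/18249, 2187/3160, 19/168)
c = (0, 11/4, 5/9, 1)
Ac = (0, 0, 395/2916, 49/76)
Σ b_i: 32/165·1 + 16/18249·1 + 2187/3160·1 + 19/168·1 = 1 ✓
b·c: 16/18249·11/4 + 2187/3160·5/9 + 19/168·1 = 1/2 ✓
b·c²: 16/18249·121/16 + 2187/3160·25/81 + 19/168·1 = 1/3 ✓
b·Ac: 2187/3160·395/2916 + 19/168·49/76 = 1/6 ✓
b·c³: 16/18249·1331/64 + 2187/3160·125/729 + 19/168·1 = 1/4 ✓
b·(c∘Ac): 2187/3160·1975/26244 + 19/168·49/76 = 1/8 ✓
b·Ac²: 2187/3160·4345/11664 + 19/168·(-469/304) = 1/12 ✓
b·A²c: 19/168·7/19 = 1/24 ✓; 4 stages ⇒ order 4.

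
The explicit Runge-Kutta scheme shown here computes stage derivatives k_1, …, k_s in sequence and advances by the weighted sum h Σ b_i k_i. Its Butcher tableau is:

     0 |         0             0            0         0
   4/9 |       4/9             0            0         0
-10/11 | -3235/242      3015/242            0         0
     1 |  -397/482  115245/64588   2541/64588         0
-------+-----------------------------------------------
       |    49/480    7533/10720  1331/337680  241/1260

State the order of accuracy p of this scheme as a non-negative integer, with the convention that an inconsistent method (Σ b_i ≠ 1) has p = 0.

b = (49/480, 7533/10720, 1331/337680, 241/1260)
c = (0, 4/9, -10/11, 1)
Ac = (0, 0, 670/121, 365/482)
Σ b_i: 49/480·1 + 7533/10720·1 + 1331/337680·1 + 241/1260·1 = 1 ✓
b·c: 7533/10720·4/9 + 1331/337680·(-10/11) + 241/1260·1 = 1/2 ✓
b·c²: 7533/10720·16/81 + 1331/337680·100/121 + 241/1260·1 = 1/3 ✓
b·Ac: 1331/337680·670/121 + 241/1260·365/482 = 1/6 ✓
b·c³: 7533/10720·64/729 + 1331/337680·(-1000/1331) + 241/1260·1 = 1/4 ✓
b·(c∘Ac): 1331/337680·(-6700/1331) + 241/1260·365/482 = 1/8 ✓
b·Ac²: 1331/337680·2680/1089 + 241/1260·835/2169 = 1/12 ✓
b·A²c: 241/1260·105/482 = 1/24 ✓; 4 stages ⇒ order 4.

4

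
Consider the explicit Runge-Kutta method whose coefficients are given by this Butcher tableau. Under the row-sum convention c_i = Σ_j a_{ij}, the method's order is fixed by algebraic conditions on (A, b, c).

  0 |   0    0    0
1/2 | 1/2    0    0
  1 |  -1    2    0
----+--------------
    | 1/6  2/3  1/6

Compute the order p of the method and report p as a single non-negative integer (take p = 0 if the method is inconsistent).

3

b = (1/6, 2/3, 1/6)
c = (0, 1/2, 1)
Ac = (0, 0, 1)
Σ b_i: 1/6·1 + 2/3·1 + 1/6·1 = 1 ✓
b·c: 2/3·1/2 + 1/6·1 = 1/2 ✓
b·c²: 2/3·1/4 + 1/6·1 = 1/3 ✓
b·Ac: 1/6·1 = 1/6 ✓; 3 stages ⇒ order 3.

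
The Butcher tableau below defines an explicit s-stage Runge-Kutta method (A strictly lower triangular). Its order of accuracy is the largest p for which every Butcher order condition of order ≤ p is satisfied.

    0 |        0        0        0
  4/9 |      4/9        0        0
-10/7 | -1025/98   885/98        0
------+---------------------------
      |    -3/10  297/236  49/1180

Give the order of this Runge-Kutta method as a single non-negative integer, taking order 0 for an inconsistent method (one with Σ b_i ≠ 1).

3

b = (-3/10, 297/236, 49/1180)
c = (0, 4/9, -10/7)
Ac = (0, 0, 590/147)
Σ b_i: (-3/10)·1 + 297/236·1 + 49/1180·1 = 1 ✓
b·c: 297/236·4/9 + 49/1180·(-10/7) = 1/2 ✓
b·c²: 297/236·16/81 + 49/1180·100/49 = 1/3 ✓
b·Ac: 49/1180·590/147 = 1/6 ✓; 3 stages ⇒ order 3.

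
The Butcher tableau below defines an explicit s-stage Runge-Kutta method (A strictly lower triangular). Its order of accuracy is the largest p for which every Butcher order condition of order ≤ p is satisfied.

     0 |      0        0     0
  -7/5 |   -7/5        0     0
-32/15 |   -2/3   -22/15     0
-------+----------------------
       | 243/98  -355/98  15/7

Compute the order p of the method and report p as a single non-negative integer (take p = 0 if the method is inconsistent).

b = (243/98, -355/98, 15/7)
c = (0, -7/5, -32/15)
Ac = (0, 0, 154/75)
Σ b_i: 243/98·1 + (-355/98)·1 + 15/7·1 = 1 ✓
b·c: (-355/98)·(-7/5) + 15/7·(-32/15) = 1/2 ✓
b·c²: (-355/98)·49/25 + 15/7·1024/225 = 557/210 ≠ 1/3 ⇒ order 2.
b·Ac: 15/7·154/75 = 22/5 ≠ 1/6

2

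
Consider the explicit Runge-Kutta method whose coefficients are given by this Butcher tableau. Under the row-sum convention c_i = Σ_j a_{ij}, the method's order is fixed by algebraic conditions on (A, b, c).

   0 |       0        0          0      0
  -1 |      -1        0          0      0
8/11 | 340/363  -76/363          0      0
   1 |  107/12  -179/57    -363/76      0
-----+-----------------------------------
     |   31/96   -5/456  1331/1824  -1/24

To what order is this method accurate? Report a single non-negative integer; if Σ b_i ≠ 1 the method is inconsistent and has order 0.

4

b = (31/96, -5/456, 1331/1824, -1/24)
c = (0, -1, 8/11, 1)
Ac = (0, 0, 76/363, -1/3)
Σ b_i: 31/96·1 + (-5/456)·1 + 1331/1824·1 + (-1/24)·1 = 1 ✓
b·c: (-5/456)·(-1) + 1331/1824·8/11 + (-1/24)·1 = 1/2 ✓
b·c²: (-5/456)·1 + 1331/1824·64/121 + (-1/24)·1 = 1/3 ✓
b·Ac: 1331/1824·76/363 + (-1/24)·(-1/3) = 1/6 ✓
b·c³: (-5/456)·(-1) + 1331/1824·512/1331 + (-1/24)·1 = 1/4 ✓
b·(c∘Ac): 1331/1824·608/3993 + (-1/24)·(-1/3) = 1/8 ✓
b·Ac²: 1331/1824·(-76/363) + (-1/24)·(-17/3) = 1/12 ✓
b·A²c: (-1/24)·(-1) = 1/24 ✓; 4 stages ⇒ order 4.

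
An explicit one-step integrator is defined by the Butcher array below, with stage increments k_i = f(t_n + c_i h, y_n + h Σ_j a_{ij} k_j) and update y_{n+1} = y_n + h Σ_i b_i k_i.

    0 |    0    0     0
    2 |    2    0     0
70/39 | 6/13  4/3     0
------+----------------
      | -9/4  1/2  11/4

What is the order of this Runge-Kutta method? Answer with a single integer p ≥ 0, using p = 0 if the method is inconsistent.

b = (-9/4, 1/2, 11/4)
c = (0, 2, 70/39)
Ac = (0, 0, 8/3)
Σ b_i: (-9/4)·1 + 1/2·1 + 11/4·1 = 1 ✓
b·c: 1/2·2 + 11/4·70/39 = 463/78 ≠ 1/2 ⇒ order 1.

1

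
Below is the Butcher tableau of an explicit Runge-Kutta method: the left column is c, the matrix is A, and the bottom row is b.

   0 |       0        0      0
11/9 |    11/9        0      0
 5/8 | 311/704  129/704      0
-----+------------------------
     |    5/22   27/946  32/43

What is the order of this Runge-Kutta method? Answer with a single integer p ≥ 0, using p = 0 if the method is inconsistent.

3

b = (5/22, 27/946, 32/43)
c = (0, 11/9, 5/8)
Ac = (0, 0, 43/192)
Σ b_i: 5/22·1 + 27/946·1 + 32/43·1 = 1 ✓
b·c: 27/946·11/9 + 32/43·5/8 = 1/2 ✓
b·c²: 27/946·121/81 + 32/43·25/64 = 1/3 ✓
b·Ac: 32/43·43/192 = 1/6 ✓; 3 stages ⇒ order 3.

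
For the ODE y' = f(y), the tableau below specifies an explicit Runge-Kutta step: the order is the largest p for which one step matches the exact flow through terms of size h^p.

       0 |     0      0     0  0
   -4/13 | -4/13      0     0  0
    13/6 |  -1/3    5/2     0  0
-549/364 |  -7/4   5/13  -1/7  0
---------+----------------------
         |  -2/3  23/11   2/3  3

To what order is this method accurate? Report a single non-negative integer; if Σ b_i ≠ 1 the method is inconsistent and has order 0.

b = (-2/3, 23/11, 2/3, 3)
c = (0, -4/13, 13/6, -549/364)
Ac = (0, 0, -10/13, -3037/7098)
Σ b_i: (-2/3)·1 + 23/11·1 + 2/3·1 + 3·1 = 56/11 ≠ 1 ⇒ order 0.

0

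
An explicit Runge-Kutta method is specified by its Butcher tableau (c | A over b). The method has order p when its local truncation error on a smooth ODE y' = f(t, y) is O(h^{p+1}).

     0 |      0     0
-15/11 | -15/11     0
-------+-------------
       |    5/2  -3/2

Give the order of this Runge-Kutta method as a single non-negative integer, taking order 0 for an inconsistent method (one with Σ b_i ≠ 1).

1

b = (5/2, -3/2)
c = (0, -15/11)
Σ b_i: 5/2·1 + (-3/2)·1 = 1 ✓
b·c: (-3/2)·(-15/11) = 45/22 ≠ 1/2 ⇒ order 1.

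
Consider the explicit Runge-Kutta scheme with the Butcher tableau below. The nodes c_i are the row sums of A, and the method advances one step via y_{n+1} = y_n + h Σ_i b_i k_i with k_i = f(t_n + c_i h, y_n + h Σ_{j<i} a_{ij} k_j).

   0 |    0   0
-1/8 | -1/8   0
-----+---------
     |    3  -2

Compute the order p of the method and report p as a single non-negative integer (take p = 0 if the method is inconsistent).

1

b = (3, -2)
c = (0, -1/8)
Σ b_i: 3·1 + (-2)·1 = 1 ✓
b·c: (-2)·(-1/8) = 1/4 ≠ 1/2 ⇒ order 1.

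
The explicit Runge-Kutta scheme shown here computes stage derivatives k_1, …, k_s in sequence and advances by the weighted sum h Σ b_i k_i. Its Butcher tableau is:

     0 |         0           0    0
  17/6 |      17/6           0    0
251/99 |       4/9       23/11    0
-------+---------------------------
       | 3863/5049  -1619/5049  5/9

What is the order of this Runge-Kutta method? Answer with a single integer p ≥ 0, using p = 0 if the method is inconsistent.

b = (3863/5049, -1619/5049, 5/9)
c = (0, 17/6, 251/99)
Ac = (0, 0, 391/66)
Σ b_i: 3863/5049·1 + (-1619/5049)·1 + 5/9·1 = 1 ✓
b·c: (-1619/5049)·17/6 + 5/9·251/99 = 1/2 ✓
b·c²: (-1619/5049)·289/36 + 5/9·63001/9801 = 351761/352836 ≠ 1/3 ⇒ order 2.
b·Ac: 5/9·391/66 = 1955/594 ≠ 1/6

2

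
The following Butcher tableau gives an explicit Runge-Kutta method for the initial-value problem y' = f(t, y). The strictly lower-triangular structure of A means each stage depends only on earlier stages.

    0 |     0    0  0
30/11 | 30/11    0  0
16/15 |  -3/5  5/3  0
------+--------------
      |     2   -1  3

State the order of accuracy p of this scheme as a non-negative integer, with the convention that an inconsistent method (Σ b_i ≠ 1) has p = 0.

0

b = (2, -1, 3)
c = (0, 30/11, 16/15)
Ac = (0, 0, 50/11)
Σ b_i: 2·1 + (-1)·1 + 3·1 = 4 ≠ 1 ⇒ order 0.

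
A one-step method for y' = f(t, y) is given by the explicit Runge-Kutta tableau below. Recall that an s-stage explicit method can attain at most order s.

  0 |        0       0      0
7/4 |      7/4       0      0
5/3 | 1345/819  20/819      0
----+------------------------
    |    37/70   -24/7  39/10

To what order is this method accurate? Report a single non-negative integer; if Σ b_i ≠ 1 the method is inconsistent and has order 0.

3

b = (37/70, -24/7, 39/10)
c = (0, 7/4, 5/3)
Ac = (0, 0, 5/117)
Σ b_i: 37/70·1 + (-24/7)·1 + 39/10·1 = 1 ✓
b·c: (-24/7)·7/4 + 39/10·5/3 = 1/2 ✓
b·c²: (-24/7)·49/16 + 39/10·25/9 = 1/3 ✓
b·Ac: 39/10·5/117 = 1/6 ✓; 3 stages ⇒ order 3.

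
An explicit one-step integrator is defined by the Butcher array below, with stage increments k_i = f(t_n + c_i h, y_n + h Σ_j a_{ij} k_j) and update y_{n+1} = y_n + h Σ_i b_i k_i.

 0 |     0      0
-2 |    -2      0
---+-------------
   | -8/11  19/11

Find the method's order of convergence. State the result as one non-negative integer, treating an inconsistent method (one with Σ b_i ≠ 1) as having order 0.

b = (-8/11, 19/11)
c = (0, -2)
Σ b_i: (-8/11)·1 + 19/11·1 = 1 ✓
b·c: 19/11·(-2) = -38/11 ≠ 1/2 ⇒ order 1.

1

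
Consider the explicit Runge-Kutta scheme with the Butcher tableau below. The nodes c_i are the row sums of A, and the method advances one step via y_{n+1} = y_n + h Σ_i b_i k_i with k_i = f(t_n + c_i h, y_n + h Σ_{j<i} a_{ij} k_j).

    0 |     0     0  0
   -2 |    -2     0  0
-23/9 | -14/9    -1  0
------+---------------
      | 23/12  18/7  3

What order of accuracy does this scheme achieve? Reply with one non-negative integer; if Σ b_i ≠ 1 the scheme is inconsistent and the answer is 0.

0

b = (23/12, 18/7, 3)
c = (0, -2, -23/9)
Ac = (0, 0, 2)
Σ b_i: 23/12·1 + 18/7·1 + 3·1 = 629/84 ≠ 1 ⇒ order 0.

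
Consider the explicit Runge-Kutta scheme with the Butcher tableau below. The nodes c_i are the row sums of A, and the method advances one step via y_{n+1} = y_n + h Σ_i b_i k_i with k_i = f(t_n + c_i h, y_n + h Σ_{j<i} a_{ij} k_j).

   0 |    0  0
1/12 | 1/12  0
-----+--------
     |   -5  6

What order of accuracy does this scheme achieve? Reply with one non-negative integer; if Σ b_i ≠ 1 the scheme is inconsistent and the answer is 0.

b = (-5, 6)
c = (0, 1/12)
Σ b_i: (-5)·1 + 6·1 = 1 ✓
b·c: 6·1/12 = 1/2 ✓; 2 stages ⇒ order 2.

2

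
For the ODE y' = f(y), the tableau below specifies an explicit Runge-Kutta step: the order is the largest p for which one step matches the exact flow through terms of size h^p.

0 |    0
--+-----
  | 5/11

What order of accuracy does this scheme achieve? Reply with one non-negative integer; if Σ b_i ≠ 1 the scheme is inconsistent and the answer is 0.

0

b = (5/11)
c = (0)
Σ b_i: 5/11·1 = 5/11 ≠ 1 ⇒ order 0.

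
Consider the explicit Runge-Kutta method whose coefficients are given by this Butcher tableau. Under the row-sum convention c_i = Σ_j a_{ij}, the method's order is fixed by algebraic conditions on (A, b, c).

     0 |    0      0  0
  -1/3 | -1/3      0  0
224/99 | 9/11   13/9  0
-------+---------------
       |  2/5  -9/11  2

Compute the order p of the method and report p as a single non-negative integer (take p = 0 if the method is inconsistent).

0

b = (2/5, -9/11, 2)
c = (0, -1/3, 224/99)
Ac = (0, 0, -13/27)
Σ b_i: 2/5·1 + (-9/11)·1 + 2·1 = 87/55 ≠ 1 ⇒ order 0.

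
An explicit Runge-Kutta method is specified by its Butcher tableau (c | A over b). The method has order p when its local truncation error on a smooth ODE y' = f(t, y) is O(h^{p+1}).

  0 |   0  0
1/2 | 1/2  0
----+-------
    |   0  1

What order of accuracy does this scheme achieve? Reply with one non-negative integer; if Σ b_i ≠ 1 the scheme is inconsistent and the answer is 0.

2

b = (0, 1)
c = (0, 1/2)
Σ b_i: 1·1 = 1 ✓
b·c: 1·1/2 = 1/2 ✓; 2 stages ⇒ order 2.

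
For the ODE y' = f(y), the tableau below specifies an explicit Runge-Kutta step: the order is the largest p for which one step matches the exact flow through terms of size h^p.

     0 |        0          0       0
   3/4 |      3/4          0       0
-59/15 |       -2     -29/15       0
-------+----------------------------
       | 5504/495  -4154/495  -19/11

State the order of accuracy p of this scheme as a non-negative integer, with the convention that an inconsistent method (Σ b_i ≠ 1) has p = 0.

2

b = (5504/495, -4154/495, -19/11)
c = (0, 3/4, -59/15)
Ac = (0, 0, -29/20)
Σ b_i: 5504/495·1 + (-4154/495)·1 + (-19/11)·1 = 1 ✓
b·c: (-4154/495)·3/4 + (-19/11)·(-59/15) = 1/2 ✓
b·c²: (-4154/495)·9/16 + (-19/11)·3481/225 = -622577/19800 ≠ 1/3 ⇒ order 2.
b·Ac: (-19/11)·(-29/20) = 551/220 ≠ 1/6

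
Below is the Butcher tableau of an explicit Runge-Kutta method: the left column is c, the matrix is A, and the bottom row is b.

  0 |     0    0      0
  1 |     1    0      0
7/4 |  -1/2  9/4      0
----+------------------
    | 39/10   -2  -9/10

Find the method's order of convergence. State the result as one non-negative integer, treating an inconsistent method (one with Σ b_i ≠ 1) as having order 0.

1

b = (39/10, -2, -9/10)
c = (0, 1, 7/4)
Ac = (0, 0, 9/4)
Σ b_i: 39/10·1 + (-2)·1 + (-9/10)·1 = 1 ✓
b·c: (-2)·1 + (-9/10)·7/4 = -143/40 ≠ 1/2 ⇒ order 1.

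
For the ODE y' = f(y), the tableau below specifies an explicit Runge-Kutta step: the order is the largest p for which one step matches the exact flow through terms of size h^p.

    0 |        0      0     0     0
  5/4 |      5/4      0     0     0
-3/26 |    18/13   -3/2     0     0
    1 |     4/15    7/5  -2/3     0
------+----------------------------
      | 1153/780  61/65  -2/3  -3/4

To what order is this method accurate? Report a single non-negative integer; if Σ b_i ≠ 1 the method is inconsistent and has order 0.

b = (1153/780, 61/65, -2/3, -3/4)
c = (0, 5/4, -3/26, 1)
Ac = (0, 0, -15/8, 95/52)
Σ b_i: 1153/780·1 + 61/65·1 + (-2/3)·1 + (-3/4)·1 = 1 ✓
b·c: 61/65·5/4 + (-2/3)·(-3/26) + (-3/4)·1 = 1/2 ✓
b·c²: 61/65·25/16 + (-2/3)·9/676 + (-3/4)·1 = 1913/2704 ≠ 1/3 ⇒ order 2.
b·Ac: (-2/3)·(-15/8) + (-3/4)·95/52 = -25/208 ≠ 1/6

2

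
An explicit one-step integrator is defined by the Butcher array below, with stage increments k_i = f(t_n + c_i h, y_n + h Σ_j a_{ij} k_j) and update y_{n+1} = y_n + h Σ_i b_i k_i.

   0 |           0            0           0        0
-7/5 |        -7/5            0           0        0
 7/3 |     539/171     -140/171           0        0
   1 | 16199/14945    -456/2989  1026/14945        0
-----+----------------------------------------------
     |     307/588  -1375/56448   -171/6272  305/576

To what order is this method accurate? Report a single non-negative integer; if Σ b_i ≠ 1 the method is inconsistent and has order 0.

b = (307/588, -1375/56448, -171/6272, 305/576)
c = (0, -7/5, 7/3, 1)
Ac = (0, 0, 196/171, 114/305)
Σ b_i: 307/588·1 + (-1375/56448)·1 + (-171/6272)·1 + 305/576·1 = 1 ✓
b·c: (-1375/56448)·(-7/5) + (-171/6272)·7/3 + 305/576·1 = 1/2 ✓
b·c²: (-1375/56448)·49/25 + (-171/6272)·49/9 + 305/576·1 = 1/3 ✓
b·Ac: (-171/6272)·196/171 + 305/576·114/305 = 1/6 ✓
b·c³: (-1375/56448)·(-343/125) + (-171/6272)·343/27 + 305/576·1 = 1/4 ✓
b·(c∘Ac): (-171/6272)·1372/513 + 305/576·114/305 = 1/8 ✓
b·Ac²: (-171/6272)·(-1372/855) + 305/576·114/1525 = 1/12 ✓
b·A²c: 305/576·24/305 = 1/24 ✓; 4 stages ⇒ order 4.

4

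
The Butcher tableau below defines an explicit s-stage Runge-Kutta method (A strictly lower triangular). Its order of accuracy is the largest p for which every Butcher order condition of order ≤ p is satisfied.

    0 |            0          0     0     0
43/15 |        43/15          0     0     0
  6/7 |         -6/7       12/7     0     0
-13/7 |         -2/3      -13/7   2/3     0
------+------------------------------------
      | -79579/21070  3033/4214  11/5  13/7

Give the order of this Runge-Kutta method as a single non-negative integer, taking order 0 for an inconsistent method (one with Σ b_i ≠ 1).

2

b = (-79579/21070, 3033/4214, 11/5, 13/7)
c = (0, 43/15, 6/7, -13/7)
Ac = (0, 0, 172/35, -499/105)
Σ b_i: (-79579/21070)·1 + 3033/4214·1 + 11/5·1 + 13/7·1 = 1 ✓
b·c: 3033/4214·43/15 + 11/5·6/7 + 13/7·(-13/7) = 1/2 ✓
b·c²: 3033/4214·1849/225 + 11/5·36/49 + 13/7·169/49 = 239007/17150 ≠ 1/3 ⇒ order 2.
b·Ac: 11/5·172/35 + 13/7·(-499/105) = 7297/3675 ≠ 1/6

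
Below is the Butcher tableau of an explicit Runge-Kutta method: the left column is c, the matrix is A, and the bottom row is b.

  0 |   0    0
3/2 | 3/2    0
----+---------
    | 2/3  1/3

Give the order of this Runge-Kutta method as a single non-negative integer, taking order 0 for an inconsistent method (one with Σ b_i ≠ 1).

2

b = (2/3, 1/3)
c = (0, 3/2)
Σ b_i: 2/3·1 + 1/3·1 = 1 ✓
b·c: 1/3·3/2 = 1/2 ✓; 2 stages ⇒ order 2.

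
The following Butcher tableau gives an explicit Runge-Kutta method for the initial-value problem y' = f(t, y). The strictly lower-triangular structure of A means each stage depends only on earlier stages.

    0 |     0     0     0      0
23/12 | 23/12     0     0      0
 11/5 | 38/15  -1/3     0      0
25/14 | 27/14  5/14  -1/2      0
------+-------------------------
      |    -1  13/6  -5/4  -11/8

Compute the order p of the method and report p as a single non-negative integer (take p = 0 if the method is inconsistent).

b = (-1, 13/6, -5/4, -11/8)
c = (0, 23/12, 11/5, 25/14)
Ac = (0, 0, -23/36, -349/840)
Σ b_i: (-1)·1 + 13/6·1 + (-5/4)·1 + (-11/8)·1 = -35/24 ≠ 1 ⇒ order 0.

0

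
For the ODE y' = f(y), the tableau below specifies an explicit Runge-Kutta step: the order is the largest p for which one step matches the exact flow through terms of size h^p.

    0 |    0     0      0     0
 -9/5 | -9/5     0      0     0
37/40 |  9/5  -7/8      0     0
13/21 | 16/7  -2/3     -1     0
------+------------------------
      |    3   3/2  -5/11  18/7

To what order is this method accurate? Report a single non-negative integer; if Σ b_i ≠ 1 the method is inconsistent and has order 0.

b = (3, 3/2, -5/11, 18/7)
c = (0, -9/5, 37/40, 13/21)
Ac = (0, 0, 63/40, 11/40)
Σ b_i: 3·1 + 3/2·1 + (-5/11)·1 + 18/7·1 = 1019/154 ≠ 1 ⇒ order 0.

0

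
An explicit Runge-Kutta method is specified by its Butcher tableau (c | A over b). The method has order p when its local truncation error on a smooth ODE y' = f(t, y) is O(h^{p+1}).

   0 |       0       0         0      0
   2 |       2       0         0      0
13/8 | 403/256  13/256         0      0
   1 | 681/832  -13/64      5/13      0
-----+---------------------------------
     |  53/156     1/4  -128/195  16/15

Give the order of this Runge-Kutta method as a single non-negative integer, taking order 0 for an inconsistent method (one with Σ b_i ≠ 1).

b = (53/156, 1/4, -128/195, 16/15)
c = (0, 2, 13/8, 1)
Ac = (0, 0, 13/128, 7/32)
Σ b_i: 53/156·1 + 1/4·1 + (-128/195)·1 + 16/15·1 = 1 ✓
b·c: 1/4·2 + (-128/195)·13/8 + 16/15·1 = 1/2 ✓
b·c²: 1/4·4 + (-128/195)·169/64 + 16/15·1 = 1/3 ✓
b·Ac: (-128/195)·13/128 + 16/15·7/32 = 1/6 ✓
b·c³: 1/4·8 + (-128/195)·2197/512 + 16/15·1 = 1/4 ✓
b·(c∘Ac): (-128/195)·169/1024 + 16/15·7/32 = 1/8 ✓
b·Ac²: (-128/195)·13/64 + 16/15·13/64 = 1/12 ✓
b·A²c: 16/15·5/128 = 1/24 ✓; 4 stages ⇒ order 4.

4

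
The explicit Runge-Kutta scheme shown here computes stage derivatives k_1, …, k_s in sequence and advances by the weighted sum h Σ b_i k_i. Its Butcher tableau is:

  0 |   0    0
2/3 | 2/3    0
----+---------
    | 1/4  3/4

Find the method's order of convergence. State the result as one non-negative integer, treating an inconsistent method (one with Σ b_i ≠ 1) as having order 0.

b = (1/4, 3/4)
c = (0, 2/3)
Σ b_i: 1/4·1 + 3/4·1 = 1 ✓
b·c: 3/4·2/3 = 1/2 ✓; 2 stages ⇒ order 2.

2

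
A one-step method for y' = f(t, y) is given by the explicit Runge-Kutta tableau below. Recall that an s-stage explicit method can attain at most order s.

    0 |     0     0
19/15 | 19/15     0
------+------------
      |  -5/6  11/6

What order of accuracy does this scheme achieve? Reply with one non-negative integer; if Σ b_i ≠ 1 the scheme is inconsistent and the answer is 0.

b = (-5/6, 11/6)
c = (0, 19/15)
Σ b_i: (-5/6)·1 + 11/6·1 = 1 ✓
b·c: 11/6·19/15 = 209/90 ≠ 1/2 ⇒ order 1.

1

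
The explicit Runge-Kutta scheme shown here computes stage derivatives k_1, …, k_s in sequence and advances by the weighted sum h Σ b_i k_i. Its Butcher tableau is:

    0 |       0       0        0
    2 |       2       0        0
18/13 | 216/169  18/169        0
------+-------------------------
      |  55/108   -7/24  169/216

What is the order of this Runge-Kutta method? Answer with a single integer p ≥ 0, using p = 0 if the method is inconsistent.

b = (55/108, -7/24, 169/216)
c = (0, 2, 18/13)
Ac = (0, 0, 36/169)
Σ b_i: 55/108·1 + (-7/24)·1 + 169/216·1 = 1 ✓
b·c: (-7/24)·2 + 169/216·18/13 = 1/2 ✓
b·c²: (-7/24)·4 + 169/216·324/169 = 1/3 ✓
b·Ac: 169/216·36/169 = 1/6 ✓; 3 stages ⇒ order 3.

3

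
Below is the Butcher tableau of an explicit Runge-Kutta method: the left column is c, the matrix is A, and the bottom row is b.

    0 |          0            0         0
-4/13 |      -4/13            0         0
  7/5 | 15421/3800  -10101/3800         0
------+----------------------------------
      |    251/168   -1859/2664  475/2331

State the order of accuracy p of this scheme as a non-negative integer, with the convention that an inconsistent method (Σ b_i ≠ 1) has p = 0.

3

b = (251/168, -1859/2664, 475/2331)
c = (0, -4/13, 7/5)
Ac = (0, 0, 777/950)
Σ b_i: 251/168·1 + (-1859/2664)·1 + 475/2331·1 = 1 ✓
b·c: (-1859/2664)·(-4/13) + 475/2331·7/5 = 1/2 ✓
b·c²: (-1859/2664)·16/169 + 475/2331·49/25 = 1/3 ✓
b·Ac: 475/2331·777/950 = 1/6 ✓; 3 stages ⇒ order 3.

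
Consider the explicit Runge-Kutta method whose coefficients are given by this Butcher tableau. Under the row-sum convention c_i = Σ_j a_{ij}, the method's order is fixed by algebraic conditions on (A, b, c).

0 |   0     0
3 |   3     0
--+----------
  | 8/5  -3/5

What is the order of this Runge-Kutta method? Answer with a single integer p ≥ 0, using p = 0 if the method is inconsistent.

b = (8/5, -3/5)
c = (0, 3)
Σ b_i: 8/5·1 + (-3/5)·1 = 1 ✓
b·c: (-3/5)·3 = -9/5 ≠ 1/2 ⇒ order 1.

1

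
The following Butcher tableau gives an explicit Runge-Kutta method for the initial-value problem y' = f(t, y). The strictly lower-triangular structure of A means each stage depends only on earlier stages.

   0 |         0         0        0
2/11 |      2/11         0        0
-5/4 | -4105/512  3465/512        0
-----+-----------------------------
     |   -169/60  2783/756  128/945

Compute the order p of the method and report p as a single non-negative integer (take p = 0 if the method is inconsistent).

b = (-169/60, 2783/756, 128/945)
c = (0, 2/11, -5/4)
Ac = (0, 0, 315/256)
Σ b_i: (-169/60)·1 + 2783/756·1 + 128/945·1 = 1 ✓
b·c: 2783/756·2/11 + 128/945·(-5/4) = 1/2 ✓
b·c²: 2783/756·4/121 + 128/945·25/16 = 1/3 ✓
b·Ac: 128/945·315/256 = 1/6 ✓; 3 stages ⇒ order 3.

3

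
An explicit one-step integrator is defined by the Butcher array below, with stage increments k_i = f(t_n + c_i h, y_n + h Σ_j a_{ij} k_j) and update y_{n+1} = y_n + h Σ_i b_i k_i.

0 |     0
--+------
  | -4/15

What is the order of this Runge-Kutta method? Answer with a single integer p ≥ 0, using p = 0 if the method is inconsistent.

0

b = (-4/15)
c = (0)
Σ b_i: (-4/15)·1 = -4/15 ≠ 1 ⇒ order 0.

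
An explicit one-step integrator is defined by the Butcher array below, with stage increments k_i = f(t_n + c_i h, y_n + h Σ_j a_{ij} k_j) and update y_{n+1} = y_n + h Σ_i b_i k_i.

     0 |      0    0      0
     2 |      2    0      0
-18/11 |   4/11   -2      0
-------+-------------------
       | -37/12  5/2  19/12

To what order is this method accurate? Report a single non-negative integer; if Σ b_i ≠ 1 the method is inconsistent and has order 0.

1

b = (-37/12, 5/2, 19/12)
c = (0, 2, -18/11)
Ac = (0, 0, -4)
Σ b_i: (-37/12)·1 + 5/2·1 + 19/12·1 = 1 ✓
b·c: 5/2·2 + 19/12·(-18/11) = 53/22 ≠ 1/2 ⇒ order 1.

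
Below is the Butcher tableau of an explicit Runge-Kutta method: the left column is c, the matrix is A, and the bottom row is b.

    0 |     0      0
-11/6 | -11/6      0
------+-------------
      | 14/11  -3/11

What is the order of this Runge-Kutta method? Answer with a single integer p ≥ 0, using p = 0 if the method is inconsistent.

b = (14/11, -3/11)
c = (0, -11/6)
Σ b_i: 14/11·1 + (-3/11)·1 = 1 ✓
b·c: (-3/11)·(-11/6) = 1/2 ✓; 2 stages ⇒ order 2.

2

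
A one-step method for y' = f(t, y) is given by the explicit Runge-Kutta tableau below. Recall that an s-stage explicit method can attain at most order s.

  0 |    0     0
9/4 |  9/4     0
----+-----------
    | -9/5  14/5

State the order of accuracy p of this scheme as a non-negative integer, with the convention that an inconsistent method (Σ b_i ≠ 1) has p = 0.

1

b = (-9/5, 14/5)
c = (0, 9/4)
Σ b_i: (-9/5)·1 + 14/5·1 = 1 ✓
b·c: 14/5·9/4 = 63/10 ≠ 1/2 ⇒ order 1.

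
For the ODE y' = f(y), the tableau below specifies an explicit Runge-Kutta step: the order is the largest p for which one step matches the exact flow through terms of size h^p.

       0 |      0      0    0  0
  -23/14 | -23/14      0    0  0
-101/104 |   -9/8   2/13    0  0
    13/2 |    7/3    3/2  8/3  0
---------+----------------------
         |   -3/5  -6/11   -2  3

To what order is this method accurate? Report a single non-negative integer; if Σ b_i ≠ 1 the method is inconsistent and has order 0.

0

b = (-3/5, -6/11, -2, 3)
c = (0, -23/14, -101/104, 13/2)
Ac = (0, 0, -23/91, -5519/1092)
Σ b_i: (-3/5)·1 + (-6/11)·1 + (-2)·1 + 3·1 = -8/55 ≠ 1 ⇒ order 0.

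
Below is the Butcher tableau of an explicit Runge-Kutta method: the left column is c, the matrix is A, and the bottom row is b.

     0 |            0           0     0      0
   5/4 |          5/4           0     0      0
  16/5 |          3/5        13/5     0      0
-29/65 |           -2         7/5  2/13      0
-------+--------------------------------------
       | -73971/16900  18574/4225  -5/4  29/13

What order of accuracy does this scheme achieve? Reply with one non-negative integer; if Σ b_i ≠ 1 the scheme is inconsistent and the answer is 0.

b = (-73971/16900, 18574/4225, -5/4, 29/13)
c = (0, 5/4, 16/5, -29/65)
Ac = (0, 0, 13/4, 583/260)
Σ b_i: (-73971/16900)·1 + 18574/4225·1 + (-5/4)·1 + 29/13·1 = 1 ✓
b·c: 18574/4225·5/4 + (-5/4)·16/5 + 29/13·(-29/65) = 1/2 ✓
b·c²: 18574/4225·25/16 + (-5/4)·256/25 + 29/13·841/4225 = -2410933/439400 ≠ 1/3 ⇒ order 2.
b·Ac: (-5/4)·13/4 + 29/13·583/260 = 12703/13520 ≠ 1/6

2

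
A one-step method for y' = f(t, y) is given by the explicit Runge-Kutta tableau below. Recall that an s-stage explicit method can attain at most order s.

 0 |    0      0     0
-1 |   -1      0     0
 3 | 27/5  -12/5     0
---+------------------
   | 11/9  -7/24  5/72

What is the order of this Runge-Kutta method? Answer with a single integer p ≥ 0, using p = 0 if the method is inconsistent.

b = (11/9, -7/24, 5/72)
c = (0, -1, 3)
Ac = (0, 0, 12/5)
Σ b_i: 11/9·1 + (-7/24)·1 + 5/72·1 = 1 ✓
b·c: (-7/24)·(-1) + 5/72·3 = 1/2 ✓
b·c²: (-7/24)·1 + 5/72·9 = 1/3 ✓
b·Ac: 5/72·12/5 = 1/6 ✓; 3 stages ⇒ order 3.

3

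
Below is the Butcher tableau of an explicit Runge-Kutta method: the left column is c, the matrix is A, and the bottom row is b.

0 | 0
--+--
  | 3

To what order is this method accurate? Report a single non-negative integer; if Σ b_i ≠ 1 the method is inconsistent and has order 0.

0

b = (3)
c = (0)
Σ b_i: 3·1 = 3 ≠ 1 ⇒ order 0.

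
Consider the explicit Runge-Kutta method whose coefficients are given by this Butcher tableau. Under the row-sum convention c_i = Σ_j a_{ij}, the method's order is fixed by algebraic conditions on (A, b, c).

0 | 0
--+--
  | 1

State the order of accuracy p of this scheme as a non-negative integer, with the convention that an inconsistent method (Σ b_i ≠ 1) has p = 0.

1

b = (1)
c = (0)
Σ b_i: 1·1 = 1 ✓; 1 stage ⇒ order 1.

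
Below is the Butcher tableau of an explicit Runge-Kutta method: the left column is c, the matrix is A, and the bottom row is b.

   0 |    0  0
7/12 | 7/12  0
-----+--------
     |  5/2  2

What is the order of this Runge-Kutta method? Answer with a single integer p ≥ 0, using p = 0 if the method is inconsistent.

0

b = (5/2, 2)
c = (0, 7/12)
Σ b_i: 5/2·1 + 2·1 = 9/2 ≠ 1 ⇒ order 0.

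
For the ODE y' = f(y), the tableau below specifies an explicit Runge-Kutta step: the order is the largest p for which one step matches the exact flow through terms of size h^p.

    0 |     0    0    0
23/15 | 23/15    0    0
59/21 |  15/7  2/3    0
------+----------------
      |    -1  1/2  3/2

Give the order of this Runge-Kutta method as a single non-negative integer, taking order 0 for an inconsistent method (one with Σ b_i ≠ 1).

b = (-1, 1/2, 3/2)
c = (0, 23/15, 59/21)
Ac = (0, 0, 46/45)
Σ b_i: (-1)·1 + 1/2·1 + 3/2·1 = 1 ✓
b·c: 1/2·23/15 + 3/2·59/21 = 523/105 ≠ 1/2 ⇒ order 1.

1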